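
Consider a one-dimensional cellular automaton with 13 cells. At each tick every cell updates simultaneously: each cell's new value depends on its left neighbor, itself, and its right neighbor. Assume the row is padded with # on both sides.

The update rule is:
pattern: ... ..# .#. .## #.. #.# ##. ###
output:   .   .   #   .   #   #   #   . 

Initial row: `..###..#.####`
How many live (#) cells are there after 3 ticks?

#...##.##....
##...##.##...
.##...##.##..
count of #: 6

6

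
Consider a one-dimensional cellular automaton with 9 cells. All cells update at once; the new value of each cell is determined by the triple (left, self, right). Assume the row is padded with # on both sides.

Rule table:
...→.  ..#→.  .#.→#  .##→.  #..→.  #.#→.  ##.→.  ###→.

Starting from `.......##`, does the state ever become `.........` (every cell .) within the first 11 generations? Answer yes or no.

yes

generation 1: .........
all cells are . at generation 1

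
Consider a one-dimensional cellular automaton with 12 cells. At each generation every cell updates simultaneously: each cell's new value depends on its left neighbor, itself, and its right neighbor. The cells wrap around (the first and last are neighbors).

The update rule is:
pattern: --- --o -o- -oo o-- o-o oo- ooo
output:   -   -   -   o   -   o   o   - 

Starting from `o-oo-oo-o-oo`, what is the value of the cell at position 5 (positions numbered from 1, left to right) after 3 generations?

-

generation 1: oooooooo-oo-
generation 2: o------ooooo
generation 3: o------o----
position 5 holds -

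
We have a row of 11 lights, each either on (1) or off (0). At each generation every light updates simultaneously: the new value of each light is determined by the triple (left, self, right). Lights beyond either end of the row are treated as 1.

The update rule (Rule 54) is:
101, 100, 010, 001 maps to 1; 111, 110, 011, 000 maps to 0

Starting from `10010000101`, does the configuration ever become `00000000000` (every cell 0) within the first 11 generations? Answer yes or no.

yes

01111001110
10000110001
01001001010
11111111111
00000000000
all cells are 0 at generation 5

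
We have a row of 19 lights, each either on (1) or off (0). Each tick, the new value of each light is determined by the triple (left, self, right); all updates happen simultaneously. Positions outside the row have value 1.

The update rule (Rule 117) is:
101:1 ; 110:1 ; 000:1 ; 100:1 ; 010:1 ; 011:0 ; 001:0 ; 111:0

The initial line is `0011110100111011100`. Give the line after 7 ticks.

1110001100110001110

1000011110001100110
1111000011100110011
0001111000110011000
1100001110011001110
0111100011001100011
1000111001100111000
1110001100110001110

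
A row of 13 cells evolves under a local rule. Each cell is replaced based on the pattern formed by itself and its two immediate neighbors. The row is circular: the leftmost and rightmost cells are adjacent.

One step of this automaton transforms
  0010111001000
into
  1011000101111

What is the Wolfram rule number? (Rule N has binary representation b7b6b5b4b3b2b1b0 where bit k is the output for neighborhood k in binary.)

53

position 5: 111 → 0  (bit 7 = 0)
position 6: 110 → 0  (bit 6 = 0)
position 3: 101 → 1  (bit 5 = 1)
position 7: 100 → 1  (bit 4 = 1)
position 4: 011 → 0  (bit 3 = 0)
position 2: 010 → 1  (bit 2 = 1)
position 1: 001 → 0  (bit 1 = 0)
position 0: 000 → 1  (bit 0 = 1)
bits b7..b0 = 00110101 = 53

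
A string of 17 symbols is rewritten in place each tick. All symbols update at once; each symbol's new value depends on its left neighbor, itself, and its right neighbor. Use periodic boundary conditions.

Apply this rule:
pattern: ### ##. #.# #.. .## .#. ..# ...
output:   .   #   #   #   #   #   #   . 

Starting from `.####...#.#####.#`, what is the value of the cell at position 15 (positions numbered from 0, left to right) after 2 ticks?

tick 1: ##..##.####...###
tick 2: .#######..##.##..
position 15 holds .

.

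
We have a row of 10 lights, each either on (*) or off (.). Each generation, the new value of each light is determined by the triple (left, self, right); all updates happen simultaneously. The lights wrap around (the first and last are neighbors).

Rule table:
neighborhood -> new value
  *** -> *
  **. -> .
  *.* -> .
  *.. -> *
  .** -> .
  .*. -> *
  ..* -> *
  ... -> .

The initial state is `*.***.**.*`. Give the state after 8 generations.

..***.....

generation 1: ...*......
generation 2: ..***.....
generation 3: .*.*.*....
generation 4: **.*.**...
generation 5: ...*...*.*
generation 6: *.***.**.*  (repeats generation 0; period 6)
generation 8: ..***.....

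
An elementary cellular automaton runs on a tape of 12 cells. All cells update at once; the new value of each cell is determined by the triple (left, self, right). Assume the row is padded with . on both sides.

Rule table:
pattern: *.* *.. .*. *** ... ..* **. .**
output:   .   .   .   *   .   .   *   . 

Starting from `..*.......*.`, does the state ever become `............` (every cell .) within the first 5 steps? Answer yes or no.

............
all cells are . at step 1

yes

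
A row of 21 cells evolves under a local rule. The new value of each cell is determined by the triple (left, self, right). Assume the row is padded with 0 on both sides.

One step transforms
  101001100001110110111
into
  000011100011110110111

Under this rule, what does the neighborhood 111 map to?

At position 12 the neighborhood is 111; the next row has 1 there.

1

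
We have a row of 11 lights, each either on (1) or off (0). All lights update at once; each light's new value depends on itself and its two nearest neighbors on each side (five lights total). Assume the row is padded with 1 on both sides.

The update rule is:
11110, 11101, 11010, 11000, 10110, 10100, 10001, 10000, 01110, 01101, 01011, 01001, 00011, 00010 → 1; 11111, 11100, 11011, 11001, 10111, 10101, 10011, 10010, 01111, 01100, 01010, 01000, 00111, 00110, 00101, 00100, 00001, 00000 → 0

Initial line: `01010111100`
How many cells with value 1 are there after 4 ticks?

3

10001001000
01110100011
00111101100
00001101000
count of 1: 3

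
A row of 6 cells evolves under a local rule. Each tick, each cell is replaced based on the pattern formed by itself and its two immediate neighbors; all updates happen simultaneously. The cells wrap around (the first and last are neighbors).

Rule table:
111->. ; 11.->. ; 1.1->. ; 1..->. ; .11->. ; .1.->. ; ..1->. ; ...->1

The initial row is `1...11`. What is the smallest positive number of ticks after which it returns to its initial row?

2

tick 1: ..1...
tick 2: 1...11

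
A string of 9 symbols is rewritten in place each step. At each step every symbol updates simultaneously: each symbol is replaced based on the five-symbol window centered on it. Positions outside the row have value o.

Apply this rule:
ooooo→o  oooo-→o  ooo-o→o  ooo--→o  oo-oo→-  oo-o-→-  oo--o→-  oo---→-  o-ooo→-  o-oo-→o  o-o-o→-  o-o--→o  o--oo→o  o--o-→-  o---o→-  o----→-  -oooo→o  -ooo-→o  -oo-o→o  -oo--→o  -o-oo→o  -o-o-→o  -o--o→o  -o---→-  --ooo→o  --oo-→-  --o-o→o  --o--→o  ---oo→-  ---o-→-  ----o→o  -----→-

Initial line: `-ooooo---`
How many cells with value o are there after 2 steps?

5

step 1: --oooo---
step 2: -ooooo---
count of o: 5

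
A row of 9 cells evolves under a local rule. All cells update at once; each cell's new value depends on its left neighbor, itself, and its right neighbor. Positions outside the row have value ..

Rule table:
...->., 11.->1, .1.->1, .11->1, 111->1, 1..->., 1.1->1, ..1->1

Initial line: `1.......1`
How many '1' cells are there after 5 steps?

1......11
1.....111
1....1111
1...11111
1..111111
count of 1: 7

7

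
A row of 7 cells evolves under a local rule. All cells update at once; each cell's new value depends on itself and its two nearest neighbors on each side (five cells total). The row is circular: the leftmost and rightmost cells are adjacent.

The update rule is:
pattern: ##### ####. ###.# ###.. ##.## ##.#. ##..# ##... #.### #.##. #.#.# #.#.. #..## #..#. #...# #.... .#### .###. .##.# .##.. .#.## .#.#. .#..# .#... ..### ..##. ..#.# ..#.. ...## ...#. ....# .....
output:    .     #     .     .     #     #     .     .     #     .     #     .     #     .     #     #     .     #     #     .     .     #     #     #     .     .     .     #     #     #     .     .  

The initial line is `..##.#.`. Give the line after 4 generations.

generation 1: ##.##.#
generation 2: #.#.###
generation 3: .##.#.#
generation 4: ..#####

..#####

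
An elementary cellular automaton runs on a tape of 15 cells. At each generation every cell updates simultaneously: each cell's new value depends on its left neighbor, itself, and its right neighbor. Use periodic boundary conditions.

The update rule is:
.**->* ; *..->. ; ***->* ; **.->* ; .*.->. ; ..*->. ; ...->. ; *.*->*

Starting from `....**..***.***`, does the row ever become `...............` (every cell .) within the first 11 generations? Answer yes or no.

no

....**..*******
....**..*******  (fixed point — unchanged through generation 11)
generation 11 is ....**..*******, still not uniform .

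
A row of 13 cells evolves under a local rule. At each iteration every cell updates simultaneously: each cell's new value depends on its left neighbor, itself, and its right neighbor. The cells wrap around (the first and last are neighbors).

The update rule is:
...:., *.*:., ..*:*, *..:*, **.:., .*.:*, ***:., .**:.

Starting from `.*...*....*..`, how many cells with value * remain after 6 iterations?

***.***..***.
.......**....
......*..*...
.....******..
....*......*.
...***....***
count of *: 6

6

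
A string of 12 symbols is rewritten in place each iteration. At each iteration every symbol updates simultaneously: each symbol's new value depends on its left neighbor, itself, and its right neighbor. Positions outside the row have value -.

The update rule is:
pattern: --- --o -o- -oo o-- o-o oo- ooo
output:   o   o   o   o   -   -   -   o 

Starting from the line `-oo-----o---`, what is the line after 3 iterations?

o-ooooo--oo-

iteration 1: oo--ooooo-oo
iteration 2: o--ooooo--o-
iteration 3: o-ooooo--oo-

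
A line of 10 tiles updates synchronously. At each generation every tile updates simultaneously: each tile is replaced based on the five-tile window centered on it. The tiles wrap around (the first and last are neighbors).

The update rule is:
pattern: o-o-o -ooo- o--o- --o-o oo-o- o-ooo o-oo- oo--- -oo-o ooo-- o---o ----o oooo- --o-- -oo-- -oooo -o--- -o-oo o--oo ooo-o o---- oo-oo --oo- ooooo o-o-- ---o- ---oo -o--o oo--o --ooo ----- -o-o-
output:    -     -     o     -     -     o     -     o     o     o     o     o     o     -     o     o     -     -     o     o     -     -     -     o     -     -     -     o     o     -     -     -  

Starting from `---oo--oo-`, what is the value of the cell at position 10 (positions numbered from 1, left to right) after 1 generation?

-o--ooo-oo
position 10 holds o

o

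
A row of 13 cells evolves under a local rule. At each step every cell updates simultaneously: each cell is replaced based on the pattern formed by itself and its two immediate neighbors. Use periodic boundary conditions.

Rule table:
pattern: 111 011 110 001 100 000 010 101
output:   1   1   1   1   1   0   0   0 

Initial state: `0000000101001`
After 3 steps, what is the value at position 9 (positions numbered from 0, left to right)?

1000001000110
0100010101110
1010100001111
position 9 holds 1

1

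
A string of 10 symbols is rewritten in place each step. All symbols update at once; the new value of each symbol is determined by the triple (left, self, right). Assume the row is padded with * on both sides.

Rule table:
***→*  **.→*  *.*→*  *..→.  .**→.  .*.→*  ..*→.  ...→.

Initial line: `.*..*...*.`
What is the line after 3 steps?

**..*...**
**..*....*
**..*.....

**..*.....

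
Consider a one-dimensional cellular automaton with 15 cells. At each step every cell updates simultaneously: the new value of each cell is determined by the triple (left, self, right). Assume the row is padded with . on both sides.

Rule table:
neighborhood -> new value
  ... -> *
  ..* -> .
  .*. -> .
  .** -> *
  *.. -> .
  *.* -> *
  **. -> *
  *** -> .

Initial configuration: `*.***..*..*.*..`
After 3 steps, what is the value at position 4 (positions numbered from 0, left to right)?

step 1: .**.*......*..*
step 2: .***..****.....
step 3: .*.*..*..*.****
position 4 holds .

.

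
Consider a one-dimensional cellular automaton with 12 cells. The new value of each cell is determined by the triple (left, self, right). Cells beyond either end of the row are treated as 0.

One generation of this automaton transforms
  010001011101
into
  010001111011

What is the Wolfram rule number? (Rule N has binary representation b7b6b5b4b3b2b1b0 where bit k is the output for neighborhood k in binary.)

position 8: 111 → 1  (bit 7 = 1)
position 9: 110 → 0  (bit 6 = 0)
position 6: 101 → 1  (bit 5 = 1)
position 2: 100 → 0  (bit 4 = 0)
position 7: 011 → 1  (bit 3 = 1)
position 1: 010 → 1  (bit 2 = 1)
position 0: 001 → 0  (bit 1 = 0)
position 3: 000 → 0  (bit 0 = 0)
bits b7..b0 = 10101100 = 172

172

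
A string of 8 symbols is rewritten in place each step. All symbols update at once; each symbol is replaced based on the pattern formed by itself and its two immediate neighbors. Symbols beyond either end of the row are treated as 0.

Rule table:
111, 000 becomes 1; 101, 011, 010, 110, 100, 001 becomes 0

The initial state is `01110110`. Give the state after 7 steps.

step 1: 00100000
step 2: 10001111
step 3: 00100110
step 4: 10000000
step 5: 00111111
step 6: 10011110
step 7: 00001100

00001100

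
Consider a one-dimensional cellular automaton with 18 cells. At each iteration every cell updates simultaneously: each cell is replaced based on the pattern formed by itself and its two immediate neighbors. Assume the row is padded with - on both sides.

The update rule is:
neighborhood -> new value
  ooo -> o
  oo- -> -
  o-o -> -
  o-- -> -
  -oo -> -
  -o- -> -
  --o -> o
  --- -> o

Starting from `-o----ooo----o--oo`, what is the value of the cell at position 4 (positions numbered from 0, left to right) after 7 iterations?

o--ooo-o--ooo--o--
--o-o----o-o--o--o
oo----ooo----o--o-
---ooo-o--ooo--o--
ooo-o----o-o--o--o
-o----ooo----o--o-
o--ooo-o--ooo--o--
position 4 holds o

o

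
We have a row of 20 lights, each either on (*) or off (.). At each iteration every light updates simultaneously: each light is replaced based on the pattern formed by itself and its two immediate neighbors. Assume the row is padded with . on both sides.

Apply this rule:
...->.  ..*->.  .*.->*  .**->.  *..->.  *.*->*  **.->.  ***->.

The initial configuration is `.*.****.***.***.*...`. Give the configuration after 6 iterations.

.**....*...*...**...
.......*...*........
.......*...*........  (fixed point — unchanged through iteration 6)

.......*...*........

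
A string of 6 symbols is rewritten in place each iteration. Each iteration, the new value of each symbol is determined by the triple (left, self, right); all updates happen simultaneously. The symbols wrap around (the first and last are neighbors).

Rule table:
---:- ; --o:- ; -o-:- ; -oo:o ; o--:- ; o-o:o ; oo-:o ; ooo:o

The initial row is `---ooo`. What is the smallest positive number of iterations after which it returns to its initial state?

1

---ooo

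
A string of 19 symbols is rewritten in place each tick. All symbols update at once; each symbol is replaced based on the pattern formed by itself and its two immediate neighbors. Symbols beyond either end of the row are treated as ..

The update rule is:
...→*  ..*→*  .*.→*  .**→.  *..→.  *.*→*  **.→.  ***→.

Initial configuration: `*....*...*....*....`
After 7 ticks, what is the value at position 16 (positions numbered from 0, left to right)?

*.****.***.****.***
**....*...*....*...
...****.***.****.**
***....*...*....*..
....****.***.****.*
****....*...*....**
.....****.***.***..
position 16 holds *

*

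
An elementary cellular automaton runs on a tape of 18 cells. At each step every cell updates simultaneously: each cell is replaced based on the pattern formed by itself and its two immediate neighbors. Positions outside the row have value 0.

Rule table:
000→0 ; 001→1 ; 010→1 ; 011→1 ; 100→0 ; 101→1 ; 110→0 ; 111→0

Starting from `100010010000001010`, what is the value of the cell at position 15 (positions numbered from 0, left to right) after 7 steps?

100110110000011110
101101100000110000
111011000001100000
100110000011000000
101100000110000000
111000001100000000
100000011000000000
position 15 holds 0

0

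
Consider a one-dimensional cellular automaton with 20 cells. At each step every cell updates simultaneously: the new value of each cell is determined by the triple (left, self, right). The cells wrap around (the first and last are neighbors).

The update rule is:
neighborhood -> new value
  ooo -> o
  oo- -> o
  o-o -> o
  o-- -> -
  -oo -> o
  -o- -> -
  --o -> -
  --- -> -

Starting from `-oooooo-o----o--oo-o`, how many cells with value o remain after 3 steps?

12

oooooooo--------ooo-
oooooooo--------oooo
oooooooo--------oooo
count of o: 12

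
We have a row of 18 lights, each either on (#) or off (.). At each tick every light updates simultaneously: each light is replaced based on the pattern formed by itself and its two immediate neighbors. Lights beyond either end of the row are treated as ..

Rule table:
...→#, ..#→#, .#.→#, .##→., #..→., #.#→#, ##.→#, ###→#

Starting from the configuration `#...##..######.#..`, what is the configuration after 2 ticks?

#.##.#.#.#######.#
##.######.########

##.######.########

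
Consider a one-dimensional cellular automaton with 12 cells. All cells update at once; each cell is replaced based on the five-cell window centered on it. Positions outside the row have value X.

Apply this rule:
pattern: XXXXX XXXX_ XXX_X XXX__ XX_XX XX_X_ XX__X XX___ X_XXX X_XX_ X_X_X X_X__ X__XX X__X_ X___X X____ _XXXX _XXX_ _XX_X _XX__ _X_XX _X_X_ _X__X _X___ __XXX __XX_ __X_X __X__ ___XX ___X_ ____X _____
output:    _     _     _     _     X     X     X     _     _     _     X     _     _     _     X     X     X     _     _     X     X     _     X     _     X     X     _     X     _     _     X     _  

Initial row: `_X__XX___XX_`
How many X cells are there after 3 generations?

5

generation 1: X_X_XX_X_X_X
generation 2: _XXX__XX_XX_
generation 3: X___X_X_X__X
count of X: 5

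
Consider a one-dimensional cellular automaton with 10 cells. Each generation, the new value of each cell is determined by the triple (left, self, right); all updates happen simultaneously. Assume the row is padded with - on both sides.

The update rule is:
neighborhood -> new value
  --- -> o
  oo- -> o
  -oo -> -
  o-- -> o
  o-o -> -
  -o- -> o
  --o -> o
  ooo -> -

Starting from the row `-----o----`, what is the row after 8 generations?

---------o

generation 1: oooooooooo
generation 2: ---------o
generation 3: oooooooooo  (repeats generation 1; period 2)
generation 8: ---------o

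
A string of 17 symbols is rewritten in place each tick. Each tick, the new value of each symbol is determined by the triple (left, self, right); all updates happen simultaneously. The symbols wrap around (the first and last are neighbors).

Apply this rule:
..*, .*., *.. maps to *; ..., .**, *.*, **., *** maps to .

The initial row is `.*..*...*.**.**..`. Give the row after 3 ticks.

tick 1: ******.**......*.
tick 2: .........*....**.
tick 3: ........***..*..*

........***..*..*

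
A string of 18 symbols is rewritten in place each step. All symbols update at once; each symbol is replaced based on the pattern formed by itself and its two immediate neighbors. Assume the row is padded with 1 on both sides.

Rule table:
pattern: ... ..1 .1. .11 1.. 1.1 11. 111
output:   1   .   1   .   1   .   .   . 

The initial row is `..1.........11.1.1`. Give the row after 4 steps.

..........1111111.

1.111111111....1..
...........111.11.
1111111111........
..........1111111.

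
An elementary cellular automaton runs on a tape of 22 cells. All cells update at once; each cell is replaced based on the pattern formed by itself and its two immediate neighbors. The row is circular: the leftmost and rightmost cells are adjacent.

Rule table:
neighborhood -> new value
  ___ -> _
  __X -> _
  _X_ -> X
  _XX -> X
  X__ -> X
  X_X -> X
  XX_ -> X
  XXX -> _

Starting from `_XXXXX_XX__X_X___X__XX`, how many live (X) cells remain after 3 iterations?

XX___XXXXX_XXXX__XX_XX
_XX__X___XXX__XX_XXXX_
_XXX_XX__X_XX_XXXX__XX
count of X: 14

14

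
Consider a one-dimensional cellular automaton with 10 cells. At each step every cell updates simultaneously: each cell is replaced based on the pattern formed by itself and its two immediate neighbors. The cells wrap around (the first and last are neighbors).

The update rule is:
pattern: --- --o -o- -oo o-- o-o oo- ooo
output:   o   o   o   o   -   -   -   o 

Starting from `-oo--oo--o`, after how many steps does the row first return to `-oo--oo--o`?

-o--oo--oo
-o-oo--oo-
oo-o--oo--
o--o-oo--o
--oo-o--oo
-oo--o-oo-
oo--oo-o--
o--oo--o-o
--oo--oo-o
-oo--oo--o

10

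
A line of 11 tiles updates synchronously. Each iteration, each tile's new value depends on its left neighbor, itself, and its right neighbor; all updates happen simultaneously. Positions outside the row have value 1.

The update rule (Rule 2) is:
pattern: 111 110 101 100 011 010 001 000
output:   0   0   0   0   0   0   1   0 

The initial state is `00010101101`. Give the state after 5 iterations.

00000001001

00100000000
01000000001
00000000010
00000000100
00000001001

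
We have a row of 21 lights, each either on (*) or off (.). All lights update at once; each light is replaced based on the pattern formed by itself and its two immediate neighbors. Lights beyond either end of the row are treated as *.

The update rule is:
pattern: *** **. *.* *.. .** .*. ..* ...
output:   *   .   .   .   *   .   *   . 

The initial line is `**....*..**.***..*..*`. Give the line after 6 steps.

step 1: *....*..**..**..*..**
step 2: ....*..**..**..*..***
step 3: ...*..**..**..*..****
step 4: ..*..**..**..*..*****
step 5: .*..**..**..*..******
step 6: ...**..**..*..*******

...**..**..*..*******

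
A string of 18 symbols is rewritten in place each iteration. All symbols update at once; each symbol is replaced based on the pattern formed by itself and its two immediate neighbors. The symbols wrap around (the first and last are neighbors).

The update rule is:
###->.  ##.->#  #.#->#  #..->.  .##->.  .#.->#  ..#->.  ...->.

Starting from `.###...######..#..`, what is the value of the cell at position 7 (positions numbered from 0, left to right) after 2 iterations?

.

...#........#..#..
...#........#..#..
position 7 holds .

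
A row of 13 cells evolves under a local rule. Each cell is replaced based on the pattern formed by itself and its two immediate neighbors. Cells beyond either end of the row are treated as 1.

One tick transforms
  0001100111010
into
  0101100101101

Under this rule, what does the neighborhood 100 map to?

0

At position 0 the neighborhood is 100; the next row has 0 there.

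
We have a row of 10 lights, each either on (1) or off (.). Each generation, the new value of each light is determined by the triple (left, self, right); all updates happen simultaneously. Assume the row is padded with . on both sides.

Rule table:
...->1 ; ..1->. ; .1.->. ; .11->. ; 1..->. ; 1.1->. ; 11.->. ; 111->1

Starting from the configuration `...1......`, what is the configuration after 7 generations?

11...11111
...1..111.
11.....1..
...111...1
11..1..1..
.........1
11111111..

11111111..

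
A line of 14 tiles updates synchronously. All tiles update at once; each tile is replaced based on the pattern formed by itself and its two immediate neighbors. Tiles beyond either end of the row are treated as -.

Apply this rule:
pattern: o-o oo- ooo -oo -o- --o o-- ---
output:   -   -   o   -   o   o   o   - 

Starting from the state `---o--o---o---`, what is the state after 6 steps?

step 1: --oooooo-ooo--
step 2: -o-oooo---o-o-
step 3: oo--oo-o-oo-oo
step 4: --oo---o------
step 5: -o--o-ooo-----
step 6: ooooo--o-o----

ooooo--o-o----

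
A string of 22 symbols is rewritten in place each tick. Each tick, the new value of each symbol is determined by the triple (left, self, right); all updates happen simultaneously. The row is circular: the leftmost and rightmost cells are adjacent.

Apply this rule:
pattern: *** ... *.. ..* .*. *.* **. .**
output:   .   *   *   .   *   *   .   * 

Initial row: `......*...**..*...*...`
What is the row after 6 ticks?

...**********.*.***.*.

*****.***.*.*.***.****
.....**..******..**...
****.*.*.*.....*.*.***
....**********.*****..
***.*.........**....**
...**********.*.***.*.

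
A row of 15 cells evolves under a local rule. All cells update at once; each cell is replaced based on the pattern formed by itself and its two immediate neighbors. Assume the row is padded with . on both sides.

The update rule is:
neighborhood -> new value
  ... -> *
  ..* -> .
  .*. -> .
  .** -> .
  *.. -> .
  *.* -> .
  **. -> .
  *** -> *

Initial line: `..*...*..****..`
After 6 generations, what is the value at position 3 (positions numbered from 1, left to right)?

generation 1: *...*.....**..*
generation 2: ..*...***......
generation 3: *...*..*..*****
generation 4: ..*........***.
generation 5: *...******..*..
generation 6: ..*..****.....*
position 3 holds *

*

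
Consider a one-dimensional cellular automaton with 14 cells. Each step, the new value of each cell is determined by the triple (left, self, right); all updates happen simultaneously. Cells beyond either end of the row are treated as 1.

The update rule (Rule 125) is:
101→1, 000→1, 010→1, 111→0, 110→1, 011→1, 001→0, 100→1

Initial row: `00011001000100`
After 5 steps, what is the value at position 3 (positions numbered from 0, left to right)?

1

11011101110110
01110111011111
11011101110000
01110111011110
11011101110011
position 3 holds 1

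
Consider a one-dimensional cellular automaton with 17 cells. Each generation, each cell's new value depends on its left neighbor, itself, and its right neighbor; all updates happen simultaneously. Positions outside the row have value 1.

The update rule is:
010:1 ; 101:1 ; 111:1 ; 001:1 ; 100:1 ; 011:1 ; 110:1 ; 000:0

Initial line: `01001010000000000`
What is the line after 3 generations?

11111111110000111

11111111000000001
11111111100000011
11111111110000111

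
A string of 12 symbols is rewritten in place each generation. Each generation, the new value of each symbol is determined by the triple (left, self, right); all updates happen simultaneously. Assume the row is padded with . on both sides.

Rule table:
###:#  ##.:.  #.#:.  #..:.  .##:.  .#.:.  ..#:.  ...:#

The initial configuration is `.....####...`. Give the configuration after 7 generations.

##..........

generation 1: ####..##..##
generation 2: .##.........
generation 3: ....########
generation 4: ###..######.
generation 5: .#....####..
generation 6: ...##..##..#
generation 7: ##..........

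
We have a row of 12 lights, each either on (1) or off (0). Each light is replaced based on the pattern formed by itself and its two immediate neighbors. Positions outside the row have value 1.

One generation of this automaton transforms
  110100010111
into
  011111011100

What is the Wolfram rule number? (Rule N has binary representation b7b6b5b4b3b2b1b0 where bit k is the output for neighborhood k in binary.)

125

position 0: 111 → 0  (bit 7 = 0)
position 1: 110 → 1  (bit 6 = 1)
position 2: 101 → 1  (bit 5 = 1)
position 4: 100 → 1  (bit 4 = 1)
position 9: 011 → 1  (bit 3 = 1)
position 3: 010 → 1  (bit 2 = 1)
position 6: 001 → 0  (bit 1 = 0)
position 5: 000 → 1  (bit 0 = 1)
bits b7..b0 = 01111101 = 125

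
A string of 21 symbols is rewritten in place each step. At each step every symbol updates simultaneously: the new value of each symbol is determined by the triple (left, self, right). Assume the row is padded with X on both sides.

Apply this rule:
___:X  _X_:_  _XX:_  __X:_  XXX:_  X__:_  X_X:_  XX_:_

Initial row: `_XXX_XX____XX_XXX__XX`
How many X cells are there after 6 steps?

________XX___________
_XXXXXX____XXXXXXXXX_
________XX___________  (repeats step 1; period 2)
step 6: _XXXXXX____XXXXXXXXX_
count of X: 15

15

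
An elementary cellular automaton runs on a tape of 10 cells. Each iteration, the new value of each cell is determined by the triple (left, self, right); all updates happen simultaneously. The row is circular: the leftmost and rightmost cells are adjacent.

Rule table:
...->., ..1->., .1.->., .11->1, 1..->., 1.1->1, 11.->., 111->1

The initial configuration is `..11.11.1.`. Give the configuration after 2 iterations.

...11.1...

..1.11.1..
...11.1...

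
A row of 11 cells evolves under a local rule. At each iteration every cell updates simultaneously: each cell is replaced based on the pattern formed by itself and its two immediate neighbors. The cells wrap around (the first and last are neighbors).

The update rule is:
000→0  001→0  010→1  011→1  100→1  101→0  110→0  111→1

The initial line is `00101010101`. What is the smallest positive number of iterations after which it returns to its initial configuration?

2

iteration 1: 10101010101
iteration 2: 00101010101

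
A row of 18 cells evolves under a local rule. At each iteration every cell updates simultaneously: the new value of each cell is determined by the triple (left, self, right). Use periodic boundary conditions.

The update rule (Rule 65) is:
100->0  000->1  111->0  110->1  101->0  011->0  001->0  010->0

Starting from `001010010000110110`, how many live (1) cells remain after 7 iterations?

11

iteration 1: 100000000110010010
iteration 2: 001111110010000000
iteration 3: 100000010000111111
iteration 4: 101111000110000000
iteration 5: 000001010010111110
iteration 6: 111100000000000010
iteration 7: 000101111111111000
count of 1: 11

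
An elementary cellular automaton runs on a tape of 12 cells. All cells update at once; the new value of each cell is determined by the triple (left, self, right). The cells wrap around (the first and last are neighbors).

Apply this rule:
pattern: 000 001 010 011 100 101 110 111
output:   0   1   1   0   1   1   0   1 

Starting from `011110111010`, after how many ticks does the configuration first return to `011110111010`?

tick 1: 101101010111
tick 2: 010011111011
tick 3: 111101110100
tick 4: 011010101111
tick 5: 100111110110
tick 6: 111011101001
tick 7: 110101011110
tick 8: 001111101101
tick 9: 110111010011
tick 10: 101010111101
tick 11: 011111011010
tick 12: 101110100111
tick 13: 010101111011
tick 14: 111110110100
tick 15: 011101001111
tick 16: 101011110110
tick 17: 111101101001
tick 18: 111010011110
tick 19: 010111101101
tick 20: 111011010011
tick 21: 110100111101
tick 22: 101111011010
tick 23: 110110100111
tick 24: 101001111011
tick 25: 011110110101
tick 26: 101101001111
tick 27: 010011110111
tick 28: 111101101010
tick 29: 011010011111
tick 30: 100111101110
tick 31: 111011010101
tick 32: 110100111110
tick 33: 001111011101
tick 34: 110110101011
tick 35: 101001111101
tick 36: 011110111010

36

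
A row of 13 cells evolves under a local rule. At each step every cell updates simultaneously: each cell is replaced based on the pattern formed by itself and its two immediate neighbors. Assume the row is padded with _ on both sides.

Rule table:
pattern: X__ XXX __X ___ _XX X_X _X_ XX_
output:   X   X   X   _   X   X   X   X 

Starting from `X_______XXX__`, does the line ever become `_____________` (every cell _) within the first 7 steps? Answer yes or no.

no

step 1: XX_____XXXXX_
step 2: XXX___XXXXXXX
step 3: XXXX_XXXXXXXX
step 4: XXXXXXXXXXXXX
step 5: XXXXXXXXXXXXX  (fixed point — unchanged through step 7)
step 7 is XXXXXXXXXXXXX, still not uniform _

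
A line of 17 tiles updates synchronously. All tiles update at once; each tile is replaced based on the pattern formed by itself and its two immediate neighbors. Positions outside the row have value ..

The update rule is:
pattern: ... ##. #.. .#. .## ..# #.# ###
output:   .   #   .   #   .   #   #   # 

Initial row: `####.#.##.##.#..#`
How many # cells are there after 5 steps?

.######.##.###.##
#.######.##.###.#
##.######.##.####
.##.######.##.###
#.##.######.##.##
count of #: 13

13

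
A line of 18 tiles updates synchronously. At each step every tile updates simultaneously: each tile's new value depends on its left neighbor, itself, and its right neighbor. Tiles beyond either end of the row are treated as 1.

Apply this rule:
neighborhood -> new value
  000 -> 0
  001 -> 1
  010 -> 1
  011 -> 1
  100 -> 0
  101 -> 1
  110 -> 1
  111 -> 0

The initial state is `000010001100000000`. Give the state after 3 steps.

000110011100000001
001110110100000011
011011111100000110

011011111100000110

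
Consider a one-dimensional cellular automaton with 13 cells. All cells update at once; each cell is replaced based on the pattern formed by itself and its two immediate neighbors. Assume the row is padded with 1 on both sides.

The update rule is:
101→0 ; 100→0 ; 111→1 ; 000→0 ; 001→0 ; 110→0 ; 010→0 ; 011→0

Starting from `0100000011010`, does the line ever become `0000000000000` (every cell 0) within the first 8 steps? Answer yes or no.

0000000000000
all cells are 0 at step 1

yes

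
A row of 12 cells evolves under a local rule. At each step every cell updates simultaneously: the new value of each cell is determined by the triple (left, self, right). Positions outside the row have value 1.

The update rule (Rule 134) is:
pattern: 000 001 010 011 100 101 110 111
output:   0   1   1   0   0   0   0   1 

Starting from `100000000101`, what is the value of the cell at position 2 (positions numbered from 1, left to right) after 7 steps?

0

000000001100
000000010001
000000110010
000001000110
000011001000
000100011001
001100100010
position 2 holds 0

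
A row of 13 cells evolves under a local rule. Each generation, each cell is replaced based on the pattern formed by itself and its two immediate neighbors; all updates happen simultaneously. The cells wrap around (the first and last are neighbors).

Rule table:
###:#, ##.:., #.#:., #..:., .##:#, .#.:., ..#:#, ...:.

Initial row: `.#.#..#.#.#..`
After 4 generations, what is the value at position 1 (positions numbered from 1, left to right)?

#....#.......
....#.......#
...#.......#.
..#.......#..
position 1 holds .

.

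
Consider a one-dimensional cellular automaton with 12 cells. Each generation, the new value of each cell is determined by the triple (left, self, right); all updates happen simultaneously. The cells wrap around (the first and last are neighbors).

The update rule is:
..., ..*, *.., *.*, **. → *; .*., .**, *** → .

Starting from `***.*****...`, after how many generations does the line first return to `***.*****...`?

..**....****
**.*****...*
.**....****.
*.*****...**
**....****..
.*****...***
*....****..*
*****...***.
....****..**
****...***.*
...****..**.
***...***.**
..****..**..
**...***.***
.****..**...
*...***.****
****..**....
...***.*****
***..**....*
..***.*****.
**..**....**
.***.*****..
*..**....***
***.*****...

24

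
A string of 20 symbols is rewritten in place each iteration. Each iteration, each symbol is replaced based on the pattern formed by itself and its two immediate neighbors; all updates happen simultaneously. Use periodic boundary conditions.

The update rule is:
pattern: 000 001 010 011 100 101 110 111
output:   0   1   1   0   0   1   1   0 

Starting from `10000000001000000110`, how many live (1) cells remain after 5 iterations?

10

iteration 1: 10000000011000001011
iteration 2: 10000000101000011100
iteration 3: 10000001111000100101
iteration 4: 10000010001001101110
iteration 5: 10000110011010110011
count of 1: 10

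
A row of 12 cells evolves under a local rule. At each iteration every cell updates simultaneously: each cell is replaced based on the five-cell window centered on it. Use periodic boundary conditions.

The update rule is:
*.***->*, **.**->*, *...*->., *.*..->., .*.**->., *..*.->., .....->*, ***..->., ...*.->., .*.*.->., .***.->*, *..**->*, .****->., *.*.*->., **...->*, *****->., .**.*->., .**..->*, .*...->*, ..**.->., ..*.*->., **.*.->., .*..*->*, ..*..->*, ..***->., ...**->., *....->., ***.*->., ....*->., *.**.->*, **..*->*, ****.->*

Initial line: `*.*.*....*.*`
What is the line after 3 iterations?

.....*.....*
*.*..**.*..*
...**....**.

...**....**.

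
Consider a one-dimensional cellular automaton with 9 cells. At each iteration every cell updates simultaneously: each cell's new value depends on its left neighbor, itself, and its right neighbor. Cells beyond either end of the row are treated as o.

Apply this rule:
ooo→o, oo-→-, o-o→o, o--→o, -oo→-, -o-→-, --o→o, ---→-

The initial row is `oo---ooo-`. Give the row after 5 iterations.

o-o-o-o-o

o-o-o-o-o
-o-o-o-o-
o-o-o-o-o  (repeats iteration 1; period 2)
iteration 5: o-o-o-o-o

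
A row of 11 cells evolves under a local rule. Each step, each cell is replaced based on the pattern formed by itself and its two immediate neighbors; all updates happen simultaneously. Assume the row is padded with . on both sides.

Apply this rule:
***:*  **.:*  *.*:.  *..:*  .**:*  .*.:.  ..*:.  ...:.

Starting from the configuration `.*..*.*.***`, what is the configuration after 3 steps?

....*...***

step 1: ..*.....***
step 2: ...*....***
step 3: ....*...***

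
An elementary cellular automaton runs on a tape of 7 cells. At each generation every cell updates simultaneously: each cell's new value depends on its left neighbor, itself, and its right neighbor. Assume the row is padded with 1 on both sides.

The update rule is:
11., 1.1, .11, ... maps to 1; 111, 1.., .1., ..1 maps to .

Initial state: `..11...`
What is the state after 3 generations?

..1.111

..11.1.
..111.1
..1.111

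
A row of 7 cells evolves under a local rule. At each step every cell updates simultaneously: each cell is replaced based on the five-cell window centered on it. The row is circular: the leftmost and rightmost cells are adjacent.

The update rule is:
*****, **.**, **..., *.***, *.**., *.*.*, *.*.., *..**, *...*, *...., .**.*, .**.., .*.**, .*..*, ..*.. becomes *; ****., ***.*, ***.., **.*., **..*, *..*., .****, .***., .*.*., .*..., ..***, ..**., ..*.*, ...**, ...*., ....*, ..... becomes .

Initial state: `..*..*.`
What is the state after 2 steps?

****.*.

*.**.*.
****.*.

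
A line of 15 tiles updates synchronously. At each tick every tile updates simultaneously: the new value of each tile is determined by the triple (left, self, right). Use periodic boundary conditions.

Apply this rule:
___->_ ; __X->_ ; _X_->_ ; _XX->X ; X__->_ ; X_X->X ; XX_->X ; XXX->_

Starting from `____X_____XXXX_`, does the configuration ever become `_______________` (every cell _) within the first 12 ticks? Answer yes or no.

__________X__X_
_______________
all cells are _ at tick 2

yes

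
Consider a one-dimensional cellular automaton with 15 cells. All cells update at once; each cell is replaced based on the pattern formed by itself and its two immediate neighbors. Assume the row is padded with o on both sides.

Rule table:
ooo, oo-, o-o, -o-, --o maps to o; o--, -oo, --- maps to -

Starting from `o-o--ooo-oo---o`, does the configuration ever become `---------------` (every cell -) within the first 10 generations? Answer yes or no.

generation 1: ooo-o-ooo-o--o-
generation 2: oooooo-oooo-ooo
generation 3: ooooooo-oooo-oo
generation 4: oooooooo-oooo-o
generation 5: ooooooooo-oooo-
generation 6: oooooooooo-oooo
generation 7: ooooooooooo-ooo
generation 8: oooooooooooo-oo
generation 9: ooooooooooooo-o
generation 10: oooooooooooooo-
generation 10 is oooooooooooooo-, still not uniform -

no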